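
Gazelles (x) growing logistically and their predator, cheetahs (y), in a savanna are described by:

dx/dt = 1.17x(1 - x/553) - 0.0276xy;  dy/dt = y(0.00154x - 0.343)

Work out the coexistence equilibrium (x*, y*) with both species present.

x* ≈ 223, y* ≈ 25.3

From dy/dt = 0 with y > 0: 0.00154x* = 0.343, so x* = 223.
Substitute into dx/dt = 0: 1.17(1 - 223/553) = 0.0276y*.
The bracket is 0.597, giving y* = 0.699/0.0276 = 25.3.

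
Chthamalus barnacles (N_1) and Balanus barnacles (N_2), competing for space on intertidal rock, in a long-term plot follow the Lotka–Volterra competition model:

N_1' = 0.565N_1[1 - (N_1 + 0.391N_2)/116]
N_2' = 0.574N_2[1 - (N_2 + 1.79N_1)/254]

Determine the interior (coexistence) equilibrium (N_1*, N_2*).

N_1* ≈ 55.6, N_2* ≈ 154

Setting both brackets to zero gives the nullclines N_1 + 0.391N_2 = 116 and 1.79N_1 + N_2 = 254.
Substituting N_2 = 254 - 1.79N_1 into the first: N_1(1 - 0.391·1.79) = 116 - 0.391·254.
So N_1* = 16.7/0.3 = 55.6, and then N_2* = 254 - 1.79·55.6 = 154.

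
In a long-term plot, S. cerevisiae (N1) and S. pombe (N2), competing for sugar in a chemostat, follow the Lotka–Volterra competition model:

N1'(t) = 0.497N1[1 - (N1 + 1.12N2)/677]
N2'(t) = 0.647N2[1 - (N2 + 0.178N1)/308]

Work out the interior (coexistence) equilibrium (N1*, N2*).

N1* ≈ 415, N2* ≈ 234

Setting both brackets to zero gives the nullclines N1 + 1.12N2 = 677 and 0.178N1 + N2 = 308.
Substituting N2 = 308 - 0.178N1 into the first: N1(1 - 1.12·0.178) = 677 - 1.12·308.
So N1* = 332/0.801 = 415, and then N2* = 308 - 0.178·415 = 234.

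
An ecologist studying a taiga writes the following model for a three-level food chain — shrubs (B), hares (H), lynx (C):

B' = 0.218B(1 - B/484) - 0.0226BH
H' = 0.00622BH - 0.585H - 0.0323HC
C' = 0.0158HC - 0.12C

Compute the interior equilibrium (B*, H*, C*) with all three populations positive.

From dC/dt = 0: 0.0158H* = 0.12, so H* = 7.59.
From dB/dt = 0: 0.218(1 - B*/484) = 0.0226·7.59, giving B* = 484·(1 - 0.787) = 103.
From dH/dt = 0: 0.00622·103 - 0.585 = 0.0323C*, so C* = 0.0551/0.0323 = 1.71.

B* ≈ 103, H* ≈ 7.59, C* ≈ 1.71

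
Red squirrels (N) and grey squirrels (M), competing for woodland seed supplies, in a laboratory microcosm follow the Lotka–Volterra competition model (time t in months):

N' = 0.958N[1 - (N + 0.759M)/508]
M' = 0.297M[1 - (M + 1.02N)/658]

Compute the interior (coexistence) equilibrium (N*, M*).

N* ≈ 38, M* ≈ 619

Setting both brackets to zero gives the nullclines N + 0.759M = 508 and 1.02N + M = 658.
Substituting M = 658 - 1.02N into the first: N(1 - 0.759·1.02) = 508 - 0.759·658.
So N* = 8.58/0.226 = 38, and then M* = 658 - 1.02·38 = 619.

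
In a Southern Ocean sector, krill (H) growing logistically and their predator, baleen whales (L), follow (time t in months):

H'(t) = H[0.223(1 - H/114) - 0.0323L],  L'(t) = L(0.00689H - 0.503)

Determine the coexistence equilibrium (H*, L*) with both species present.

From dL/dt = 0 with L > 0: 0.00689H* = 0.503, so H* = 73.
Substitute into dH/dt = 0: 0.223(1 - 73/114) = 0.0323L*.
The bracket is 0.36, giving L* = 0.0802/0.0323 = 2.48.

H* ≈ 73, L* ≈ 2.48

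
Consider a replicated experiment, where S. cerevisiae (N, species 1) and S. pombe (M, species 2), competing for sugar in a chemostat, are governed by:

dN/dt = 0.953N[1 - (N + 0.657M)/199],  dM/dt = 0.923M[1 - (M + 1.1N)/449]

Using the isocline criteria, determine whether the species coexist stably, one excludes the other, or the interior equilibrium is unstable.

species 2 excludes species 1

Compare the nullcline intercepts: K1/α12 = 199/0.657 = 303 < K2 = 449; K2/α21 = 449/1.1 = 408 > K1 = 199.
Since the inequalities point opposite ways, species 2 can invade but species 1 cannot.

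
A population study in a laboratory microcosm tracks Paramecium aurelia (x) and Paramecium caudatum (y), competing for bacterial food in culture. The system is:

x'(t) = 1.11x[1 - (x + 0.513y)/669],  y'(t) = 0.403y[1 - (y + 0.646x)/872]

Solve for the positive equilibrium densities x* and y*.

x* ≈ 332, y* ≈ 658

Setting both brackets to zero gives the nullclines x + 0.513y = 669 and 0.646x + y = 872.
Substituting y = 872 - 0.646x into the first: x(1 - 0.513·0.646) = 669 - 0.513·872.
So x* = 222/0.669 = 332, and then y* = 872 - 0.646·332 = 658.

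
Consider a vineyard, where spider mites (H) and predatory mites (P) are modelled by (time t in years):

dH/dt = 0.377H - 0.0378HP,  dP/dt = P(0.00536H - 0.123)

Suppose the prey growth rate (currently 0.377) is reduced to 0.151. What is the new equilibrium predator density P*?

At the interior fixed point, setting dH/dt = 0 with H > 0 fixes P* = (prey growth rate)/(HP coefficient) — independent of the other coefficients.
With the change, P* = 0.151/0.0378 = 3.99; it falls from 9.97.

P* ≈ 3.99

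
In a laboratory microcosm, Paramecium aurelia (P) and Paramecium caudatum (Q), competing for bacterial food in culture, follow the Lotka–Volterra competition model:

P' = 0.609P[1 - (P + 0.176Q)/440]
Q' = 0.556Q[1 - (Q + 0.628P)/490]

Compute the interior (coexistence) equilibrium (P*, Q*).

P* ≈ 398, Q* ≈ 240

Setting both brackets to zero gives the nullclines P + 0.176Q = 440 and 0.628P + Q = 490.
Substituting Q = 490 - 0.628P into the first: P(1 - 0.176·0.628) = 440 - 0.176·490.
So P* = 354/0.889 = 398, and then Q* = 490 - 0.628·398 = 240.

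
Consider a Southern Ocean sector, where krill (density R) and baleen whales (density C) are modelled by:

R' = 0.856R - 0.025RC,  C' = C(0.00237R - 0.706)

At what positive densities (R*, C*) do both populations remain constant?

Set dC/dt = 0 with C > 0: 0.00237R - 0.706 = 0, so R* = 0.706/0.00237 = 298.
Set dR/dt = 0 with R > 0: 0.856 - 0.025C = 0, so C* = 0.856/0.025 = 34.2.

R* ≈ 298, C* ≈ 34.2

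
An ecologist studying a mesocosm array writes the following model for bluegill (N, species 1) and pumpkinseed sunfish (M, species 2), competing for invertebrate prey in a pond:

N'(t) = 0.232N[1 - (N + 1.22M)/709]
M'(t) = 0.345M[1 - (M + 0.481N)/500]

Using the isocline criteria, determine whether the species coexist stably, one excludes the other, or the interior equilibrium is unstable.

stable coexistence

Compare the nullcline intercepts: K1/α12 = 709/1.22 = 581 > K2 = 500; K2/α21 = 500/0.481 = 1040 > K1 = 709.
Since both inequalities hold, each species can invade when rare, so the interior equilibrium is stable.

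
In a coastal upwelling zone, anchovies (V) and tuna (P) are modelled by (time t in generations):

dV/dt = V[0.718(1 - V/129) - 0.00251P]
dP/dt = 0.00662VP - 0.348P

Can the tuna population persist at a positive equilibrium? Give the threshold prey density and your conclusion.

Threshold V = 52.6; K > 52.6, so yes, the predator persists.

The predator equation gives dP/dt > 0 only when V > 0.348/0.00662 = 52.6.
Without the predator, V → K = 129. Since 129 > 52.6, the predator can invade and persist.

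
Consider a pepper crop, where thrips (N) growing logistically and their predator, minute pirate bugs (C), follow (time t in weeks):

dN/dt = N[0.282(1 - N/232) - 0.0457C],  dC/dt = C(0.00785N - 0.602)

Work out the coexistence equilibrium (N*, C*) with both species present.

N* ≈ 76.7, C* ≈ 4.13

From dC/dt = 0 with C > 0: 0.00785N* = 0.602, so N* = 76.7.
Substitute into dN/dt = 0: 0.282(1 - 76.7/232) = 0.0457C*.
The bracket is 0.669, giving C* = 0.189/0.0457 = 4.13.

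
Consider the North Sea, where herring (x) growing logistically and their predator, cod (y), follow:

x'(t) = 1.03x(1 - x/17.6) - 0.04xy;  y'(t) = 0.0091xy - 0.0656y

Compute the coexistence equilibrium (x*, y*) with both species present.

x* ≈ 7.21, y* ≈ 15.2

From dy/dt = 0 with y > 0: 0.0091x* = 0.0656, so x* = 7.21.
Substitute into dx/dt = 0: 1.03(1 - 7.21/17.6) = 0.04y*.
The bracket is 0.59, giving y* = 0.608/0.04 = 15.2.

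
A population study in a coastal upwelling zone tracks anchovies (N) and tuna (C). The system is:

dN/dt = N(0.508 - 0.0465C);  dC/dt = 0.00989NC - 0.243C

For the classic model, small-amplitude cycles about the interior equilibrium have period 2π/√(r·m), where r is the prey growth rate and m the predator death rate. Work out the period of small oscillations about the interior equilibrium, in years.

T ≈ 17.9 years

Here r = 0.508 and m = 0.243, so r·m = 0.123.
ω = √0.123 = 0.351 per year, hence T = 2π/ω ≈ 17.9 years.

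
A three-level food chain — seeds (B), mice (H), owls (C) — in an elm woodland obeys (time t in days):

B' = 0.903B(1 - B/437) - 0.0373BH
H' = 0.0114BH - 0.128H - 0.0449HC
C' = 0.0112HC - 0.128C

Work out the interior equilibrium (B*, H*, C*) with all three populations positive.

B* ≈ 231, H* ≈ 11.4, C* ≈ 55.7

From dC/dt = 0: 0.0112H* = 0.128, so H* = 11.4.
From dB/dt = 0: 0.903(1 - B*/437) = 0.0373·11.4, giving B* = 437·(1 - 0.472) = 231.
From dH/dt = 0: 0.0114·231 - 0.128 = 0.0449C*, so C* = 2.5/0.0449 = 55.7.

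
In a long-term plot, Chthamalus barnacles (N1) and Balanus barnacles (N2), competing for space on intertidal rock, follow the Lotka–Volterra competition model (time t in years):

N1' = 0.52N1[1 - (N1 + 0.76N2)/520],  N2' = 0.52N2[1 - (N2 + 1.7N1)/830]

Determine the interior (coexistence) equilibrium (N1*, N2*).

N1* ≈ 379, N2* ≈ 185

Setting both brackets to zero gives the nullclines N1 + 0.76N2 = 520 and 1.7N1 + N2 = 830.
Substituting N2 = 830 - 1.7N1 into the first: N1(1 - 0.76·1.7) = 520 - 0.76·830.
So N1* = -111/-0.292 = 379, and then N2* = 830 - 1.7·379 = 185.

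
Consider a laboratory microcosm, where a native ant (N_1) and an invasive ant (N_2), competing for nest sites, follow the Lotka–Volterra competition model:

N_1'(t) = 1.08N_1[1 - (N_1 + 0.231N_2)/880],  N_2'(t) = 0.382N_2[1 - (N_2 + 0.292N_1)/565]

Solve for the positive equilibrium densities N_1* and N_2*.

Setting both brackets to zero gives the nullclines N_1 + 0.231N_2 = 880 and 0.292N_1 + N_2 = 565.
Substituting N_2 = 565 - 0.292N_1 into the first: N_1(1 - 0.231·0.292) = 880 - 0.231·565.
So N_1* = 749/0.933 = 804, and then N_2* = 565 - 0.292·804 = 330.

N_1* ≈ 804, N_2* ≈ 330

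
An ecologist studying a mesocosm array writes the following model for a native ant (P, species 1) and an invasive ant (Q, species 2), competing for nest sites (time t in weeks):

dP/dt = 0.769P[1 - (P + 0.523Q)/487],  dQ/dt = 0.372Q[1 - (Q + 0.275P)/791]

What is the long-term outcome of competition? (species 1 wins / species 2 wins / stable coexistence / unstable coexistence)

stable coexistence

Compare the nullcline intercepts: K1/α12 = 487/0.523 = 931 > K2 = 791; K2/α21 = 791/0.275 = 2880 > K1 = 487.
Since both inequalities hold, each species can invade when rare, so the interior equilibrium is stable.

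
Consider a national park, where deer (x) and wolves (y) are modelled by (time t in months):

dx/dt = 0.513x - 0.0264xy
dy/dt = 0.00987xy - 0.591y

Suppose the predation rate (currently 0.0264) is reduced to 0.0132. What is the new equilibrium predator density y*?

y* ≈ 38.9

At the interior fixed point, setting dx/dt = 0 with x > 0 fixes y* = (prey growth rate)/(xy coefficient) — independent of the other coefficients.
With the change, y* = 0.513/0.0132 = 38.9; it rises from 19.4.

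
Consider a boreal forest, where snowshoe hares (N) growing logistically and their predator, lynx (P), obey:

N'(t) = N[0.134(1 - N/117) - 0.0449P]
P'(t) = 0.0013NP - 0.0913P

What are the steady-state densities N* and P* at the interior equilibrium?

From dP/dt = 0 with P > 0: 0.0013N* = 0.0913, so N* = 70.2.
Substitute into dN/dt = 0: 0.134(1 - 70.2/117) = 0.0449P*.
The bracket is 0.4, giving P* = 0.0536/0.0449 = 1.19.

N* ≈ 70.2, P* ≈ 1.19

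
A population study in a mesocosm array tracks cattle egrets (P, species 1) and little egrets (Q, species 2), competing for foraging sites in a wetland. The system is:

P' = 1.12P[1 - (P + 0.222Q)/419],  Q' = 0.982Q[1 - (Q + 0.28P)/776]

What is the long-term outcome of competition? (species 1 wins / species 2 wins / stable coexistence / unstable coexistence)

stable coexistence

Compare the nullcline intercepts: K1/α12 = 419/0.222 = 1890 > K2 = 776; K2/α21 = 776/0.28 = 2770 > K1 = 419.
Since both inequalities hold, each species can invade when rare, so the interior equilibrium is stable.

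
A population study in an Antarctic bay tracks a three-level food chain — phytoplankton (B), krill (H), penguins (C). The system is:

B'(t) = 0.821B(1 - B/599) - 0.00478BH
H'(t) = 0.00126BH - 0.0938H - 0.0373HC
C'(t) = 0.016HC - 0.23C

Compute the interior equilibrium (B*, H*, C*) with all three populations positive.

From dC/dt = 0: 0.016H* = 0.23, so H* = 14.4.
From dB/dt = 0: 0.821(1 - B*/599) = 0.00478·14.4, giving B* = 599·(1 - 0.0837) = 549.
From dH/dt = 0: 0.00126·549 - 0.0938 = 0.0373C*, so C* = 0.598/0.0373 = 16.

B* ≈ 549, H* ≈ 14.4, C* ≈ 16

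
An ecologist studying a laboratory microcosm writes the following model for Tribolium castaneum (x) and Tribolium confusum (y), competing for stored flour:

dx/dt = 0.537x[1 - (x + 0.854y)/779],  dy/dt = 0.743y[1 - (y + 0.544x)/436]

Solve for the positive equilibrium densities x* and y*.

x* ≈ 760, y* ≈ 22.8

Setting both brackets to zero gives the nullclines x + 0.854y = 779 and 0.544x + y = 436.
Substituting y = 436 - 0.544x into the first: x(1 - 0.854·0.544) = 779 - 0.854·436.
So x* = 407/0.535 = 760, and then y* = 436 - 0.544·760 = 22.8.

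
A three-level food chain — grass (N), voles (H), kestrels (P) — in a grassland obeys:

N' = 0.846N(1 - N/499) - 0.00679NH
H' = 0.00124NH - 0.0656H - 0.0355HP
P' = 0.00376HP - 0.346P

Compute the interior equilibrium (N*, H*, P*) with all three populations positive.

N* ≈ 130, H* ≈ 92, P* ≈ 2.71

From dP/dt = 0: 0.00376H* = 0.346, so H* = 92.
From dN/dt = 0: 0.846(1 - N*/499) = 0.00679·92, giving N* = 499·(1 - 0.739) = 130.
From dH/dt = 0: 0.00124·130 - 0.0656 = 0.0355P*, so P* = 0.0962/0.0355 = 2.71.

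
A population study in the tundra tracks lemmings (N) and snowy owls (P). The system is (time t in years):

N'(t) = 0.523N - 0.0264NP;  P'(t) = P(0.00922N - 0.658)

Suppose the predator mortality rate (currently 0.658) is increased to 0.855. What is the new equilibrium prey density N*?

N* ≈ 92.7

At the interior fixed point, setting dP/dt = 0 with P > 0 fixes N* = (predator death rate)/(NP coefficient) — independent of the other coefficients.
With the change, N* = 0.855/0.00922 = 92.7; it rises from 71.4.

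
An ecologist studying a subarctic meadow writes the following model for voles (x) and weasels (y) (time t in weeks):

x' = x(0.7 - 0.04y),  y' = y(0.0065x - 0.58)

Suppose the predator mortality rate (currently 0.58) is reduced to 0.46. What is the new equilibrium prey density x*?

x* ≈ 70.8

At the interior fixed point, setting dy/dt = 0 with y > 0 fixes x* = (predator death rate)/(xy coefficient) — independent of the other coefficients.
With the change, x* = 0.46/0.0065 = 70.8; it falls from 89.2.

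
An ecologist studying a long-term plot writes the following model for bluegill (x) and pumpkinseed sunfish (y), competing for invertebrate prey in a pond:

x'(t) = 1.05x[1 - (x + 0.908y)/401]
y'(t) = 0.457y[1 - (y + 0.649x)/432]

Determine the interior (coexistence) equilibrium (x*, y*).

Setting both brackets to zero gives the nullclines x + 0.908y = 401 and 0.649x + y = 432.
Substituting y = 432 - 0.649x into the first: x(1 - 0.908·0.649) = 401 - 0.908·432.
So x* = 8.74/0.411 = 21.3, and then y* = 432 - 0.649·21.3 = 418.

x* ≈ 21.3, y* ≈ 418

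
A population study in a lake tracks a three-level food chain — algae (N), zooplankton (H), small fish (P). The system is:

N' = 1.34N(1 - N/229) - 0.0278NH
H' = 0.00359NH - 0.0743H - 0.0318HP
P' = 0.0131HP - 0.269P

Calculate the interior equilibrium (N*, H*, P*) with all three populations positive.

From dP/dt = 0: 0.0131H* = 0.269, so H* = 20.5.
From dN/dt = 0: 1.34(1 - N*/229) = 0.0278·20.5, giving N* = 229·(1 - 0.426) = 131.
From dH/dt = 0: 0.00359·131 - 0.0743 = 0.0318P*, so P* = 0.398/0.0318 = 12.5.

N* ≈ 131, H* ≈ 20.5, P* ≈ 12.5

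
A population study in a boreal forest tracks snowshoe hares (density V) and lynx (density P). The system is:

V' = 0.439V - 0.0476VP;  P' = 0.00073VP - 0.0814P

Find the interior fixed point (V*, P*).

V* ≈ 112, P* ≈ 9.22

Set dP/dt = 0 with P > 0: 0.00073V - 0.0814 = 0, so V* = 0.0814/0.00073 = 112.
Set dV/dt = 0 with V > 0: 0.439 - 0.0476P = 0, so P* = 0.439/0.0476 = 9.22.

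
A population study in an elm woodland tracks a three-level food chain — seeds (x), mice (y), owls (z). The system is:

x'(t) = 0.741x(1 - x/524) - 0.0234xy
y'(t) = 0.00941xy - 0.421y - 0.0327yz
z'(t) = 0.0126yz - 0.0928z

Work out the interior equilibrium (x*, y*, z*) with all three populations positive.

From dz/dt = 0: 0.0126y* = 0.0928, so y* = 7.37.
From dx/dt = 0: 0.741(1 - x*/524) = 0.0234·7.37, giving x* = 524·(1 - 0.233) = 402.
From dy/dt = 0: 0.00941·402 - 0.421 = 0.0327z*, so z* = 3.36/0.0327 = 103.

x* ≈ 402, y* ≈ 7.37, z* ≈ 103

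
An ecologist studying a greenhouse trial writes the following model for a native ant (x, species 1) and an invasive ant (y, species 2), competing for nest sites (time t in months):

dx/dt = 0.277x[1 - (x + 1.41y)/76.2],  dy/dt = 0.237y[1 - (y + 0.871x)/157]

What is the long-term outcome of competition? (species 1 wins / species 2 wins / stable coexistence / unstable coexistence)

species 2 excludes species 1

Compare the nullcline intercepts: K1/α12 = 76.2/1.41 = 54 < K2 = 157; K2/α21 = 157/0.871 = 180 > K1 = 76.2.
Since the inequalities point opposite ways, species 2 can invade but species 1 cannot.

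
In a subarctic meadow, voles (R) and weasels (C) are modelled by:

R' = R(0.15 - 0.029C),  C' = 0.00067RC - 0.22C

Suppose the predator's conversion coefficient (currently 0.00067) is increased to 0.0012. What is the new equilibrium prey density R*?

At the interior fixed point, setting dC/dt = 0 with C > 0 fixes R* = (predator death rate)/(RC coefficient) — independent of the other coefficients.
With the change, R* = 0.22/0.0012 = 183; it falls from 328.

R* ≈ 183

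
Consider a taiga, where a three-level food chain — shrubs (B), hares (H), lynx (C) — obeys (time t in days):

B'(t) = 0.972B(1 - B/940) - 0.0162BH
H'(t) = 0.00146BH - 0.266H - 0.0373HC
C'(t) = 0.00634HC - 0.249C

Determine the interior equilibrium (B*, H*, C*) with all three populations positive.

B* ≈ 325, H* ≈ 39.3, C* ≈ 5.58

From dC/dt = 0: 0.00634H* = 0.249, so H* = 39.3.
From dB/dt = 0: 0.972(1 - B*/940) = 0.0162·39.3, giving B* = 940·(1 - 0.655) = 325.
From dH/dt = 0: 0.00146·325 - 0.266 = 0.0373C*, so C* = 0.208/0.0373 = 5.58.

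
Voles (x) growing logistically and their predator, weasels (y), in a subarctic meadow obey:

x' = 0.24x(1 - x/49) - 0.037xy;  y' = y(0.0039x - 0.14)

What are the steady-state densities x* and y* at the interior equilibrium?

From dy/dt = 0 with y > 0: 0.0039x* = 0.14, so x* = 35.9.
Substitute into dx/dt = 0: 0.24(1 - 35.9/49) = 0.037y*.
The bracket is 0.267, giving y* = 0.0642/0.037 = 1.73.

x* ≈ 35.9, y* ≈ 1.73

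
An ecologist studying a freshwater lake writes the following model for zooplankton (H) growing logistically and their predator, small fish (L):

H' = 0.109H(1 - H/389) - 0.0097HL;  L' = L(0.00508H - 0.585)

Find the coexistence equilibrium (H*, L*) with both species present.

From dL/dt = 0 with L > 0: 0.00508H* = 0.585, so H* = 115.
Substitute into dH/dt = 0: 0.109(1 - 115/389) = 0.0097L*.
The bracket is 0.704, giving L* = 0.0767/0.0097 = 7.91.

H* ≈ 115, L* ≈ 7.91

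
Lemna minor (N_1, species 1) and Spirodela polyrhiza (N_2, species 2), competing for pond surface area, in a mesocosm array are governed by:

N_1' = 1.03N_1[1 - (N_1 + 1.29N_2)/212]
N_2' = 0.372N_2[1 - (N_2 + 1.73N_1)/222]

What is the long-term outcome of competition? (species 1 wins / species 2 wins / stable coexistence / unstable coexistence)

Compare the nullcline intercepts: K1/α12 = 212/1.29 = 164 < K2 = 222; K2/α21 = 222/1.73 = 128 < K1 = 212.
Since both are reversed, neither can invade when rare; the interior point is a saddle.

unstable coexistence (outcome depends on initial conditions)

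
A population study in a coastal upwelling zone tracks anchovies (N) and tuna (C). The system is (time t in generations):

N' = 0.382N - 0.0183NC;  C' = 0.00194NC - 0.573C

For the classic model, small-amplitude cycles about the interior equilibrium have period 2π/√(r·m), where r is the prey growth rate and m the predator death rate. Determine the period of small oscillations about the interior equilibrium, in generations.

T ≈ 13.4 generations

Here r = 0.382 and m = 0.573, so r·m = 0.219.
ω = √0.219 = 0.468 per generation, hence T = 2π/ω ≈ 13.4 generations.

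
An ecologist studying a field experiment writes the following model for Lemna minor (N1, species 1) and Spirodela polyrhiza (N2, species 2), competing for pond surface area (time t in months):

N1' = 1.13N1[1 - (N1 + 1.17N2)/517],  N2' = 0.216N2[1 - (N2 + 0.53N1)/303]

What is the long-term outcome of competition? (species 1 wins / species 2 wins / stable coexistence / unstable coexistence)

Compare the nullcline intercepts: K1/α12 = 517/1.17 = 442 > K2 = 303; K2/α21 = 303/0.53 = 572 > K1 = 517.
Since both inequalities hold, each species can invade when rare, so the interior equilibrium is stable.

stable coexistence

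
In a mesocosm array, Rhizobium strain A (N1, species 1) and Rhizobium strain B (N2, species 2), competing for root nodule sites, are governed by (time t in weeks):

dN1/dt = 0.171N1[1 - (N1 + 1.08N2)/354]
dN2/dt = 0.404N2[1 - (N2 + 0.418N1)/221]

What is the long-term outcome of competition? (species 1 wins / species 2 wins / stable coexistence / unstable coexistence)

Compare the nullcline intercepts: K1/α12 = 354/1.08 = 328 > K2 = 221; K2/α21 = 221/0.418 = 529 > K1 = 354.
Since both inequalities hold, each species can invade when rare, so the interior equilibrium is stable.

stable coexistence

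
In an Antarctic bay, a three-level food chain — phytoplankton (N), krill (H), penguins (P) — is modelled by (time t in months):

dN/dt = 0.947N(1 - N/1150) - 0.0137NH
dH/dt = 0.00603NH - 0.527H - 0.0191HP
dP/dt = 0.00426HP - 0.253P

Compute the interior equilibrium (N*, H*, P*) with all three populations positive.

From dP/dt = 0: 0.00426H* = 0.253, so H* = 59.4.
From dN/dt = 0: 0.947(1 - N*/1150) = 0.0137·59.4, giving N* = 1150·(1 - 0.859) = 162.
From dH/dt = 0: 0.00603·162 - 0.527 = 0.0191P*, so P* = 0.45/0.0191 = 23.5.

N* ≈ 162, H* ≈ 59.4, P* ≈ 23.5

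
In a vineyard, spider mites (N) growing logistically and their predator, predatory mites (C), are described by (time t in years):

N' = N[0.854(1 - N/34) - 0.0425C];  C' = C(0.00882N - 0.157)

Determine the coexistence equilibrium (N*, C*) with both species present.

From dC/dt = 0 with C > 0: 0.00882N* = 0.157, so N* = 17.8.
Substitute into dN/dt = 0: 0.854(1 - 17.8/34) = 0.0425C*.
The bracket is 0.476, giving C* = 0.407/0.0425 = 9.57.

N* ≈ 17.8, C* ≈ 9.57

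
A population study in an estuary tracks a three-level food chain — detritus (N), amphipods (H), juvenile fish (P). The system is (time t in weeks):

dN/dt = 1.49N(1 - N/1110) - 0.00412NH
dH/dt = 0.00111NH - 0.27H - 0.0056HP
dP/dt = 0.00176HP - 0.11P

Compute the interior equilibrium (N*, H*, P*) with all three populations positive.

From dP/dt = 0: 0.00176H* = 0.11, so H* = 62.5.
From dN/dt = 0: 1.49(1 - N*/1110) = 0.00412·62.5, giving N* = 1110·(1 - 0.173) = 918.
From dH/dt = 0: 0.00111·918 - 0.27 = 0.0056P*, so P* = 0.749/0.0056 = 134.

N* ≈ 918, H* ≈ 62.5, P* ≈ 134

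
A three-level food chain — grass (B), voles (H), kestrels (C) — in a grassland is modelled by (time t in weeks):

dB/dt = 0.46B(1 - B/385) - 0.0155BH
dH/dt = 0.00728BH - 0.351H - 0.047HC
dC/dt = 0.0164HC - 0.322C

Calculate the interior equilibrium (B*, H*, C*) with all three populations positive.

From dC/dt = 0: 0.0164H* = 0.322, so H* = 19.6.
From dB/dt = 0: 0.46(1 - B*/385) = 0.0155·19.6, giving B* = 385·(1 - 0.662) = 130.
From dH/dt = 0: 0.00728·130 - 0.351 = 0.047C*, so C* = 0.598/0.047 = 12.7.

B* ≈ 130, H* ≈ 19.6, C* ≈ 12.7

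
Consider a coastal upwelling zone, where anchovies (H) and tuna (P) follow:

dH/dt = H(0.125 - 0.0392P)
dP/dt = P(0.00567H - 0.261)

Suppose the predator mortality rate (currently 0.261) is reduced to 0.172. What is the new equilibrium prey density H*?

H* ≈ 30.3

At the interior fixed point, setting dP/dt = 0 with P > 0 fixes H* = (predator death rate)/(HP coefficient) — independent of the other coefficients.
With the change, H* = 0.172/0.00567 = 30.3; it falls from 46.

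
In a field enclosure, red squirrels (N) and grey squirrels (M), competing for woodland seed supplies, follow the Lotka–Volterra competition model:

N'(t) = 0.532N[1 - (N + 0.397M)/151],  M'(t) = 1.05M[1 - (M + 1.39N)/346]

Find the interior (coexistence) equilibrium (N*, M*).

N* ≈ 30.4, M* ≈ 304

Setting both brackets to zero gives the nullclines N + 0.397M = 151 and 1.39N + M = 346.
Substituting M = 346 - 1.39N into the first: N(1 - 0.397·1.39) = 151 - 0.397·346.
So N* = 13.6/0.448 = 30.4, and then M* = 346 - 1.39·30.4 = 304.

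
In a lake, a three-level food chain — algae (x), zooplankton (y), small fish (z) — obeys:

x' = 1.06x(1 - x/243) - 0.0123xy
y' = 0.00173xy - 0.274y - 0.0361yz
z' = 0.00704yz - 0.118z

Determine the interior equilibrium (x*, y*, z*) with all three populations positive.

From dz/dt = 0: 0.00704y* = 0.118, so y* = 16.8.
From dx/dt = 0: 1.06(1 - x*/243) = 0.0123·16.8, giving x* = 243·(1 - 0.194) = 196.
From dy/dt = 0: 0.00173·196 - 0.274 = 0.0361z*, so z* = 0.0646/0.0361 = 1.79.

x* ≈ 196, y* ≈ 16.8, z* ≈ 1.79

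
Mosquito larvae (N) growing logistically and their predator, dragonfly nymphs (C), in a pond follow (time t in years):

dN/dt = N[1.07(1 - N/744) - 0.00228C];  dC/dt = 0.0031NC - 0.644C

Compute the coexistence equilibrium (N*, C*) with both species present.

N* ≈ 208, C* ≈ 338

From dC/dt = 0 with C > 0: 0.0031N* = 0.644, so N* = 208.
Substitute into dN/dt = 0: 1.07(1 - 208/744) = 0.00228C*.
The bracket is 0.721, giving C* = 0.771/0.00228 = 338.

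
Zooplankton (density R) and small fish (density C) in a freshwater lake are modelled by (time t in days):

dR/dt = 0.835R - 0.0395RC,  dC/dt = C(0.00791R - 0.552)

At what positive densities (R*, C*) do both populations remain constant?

R* ≈ 69.8, C* ≈ 21.1

Set dC/dt = 0 with C > 0: 0.00791R - 0.552 = 0, so R* = 0.552/0.00791 = 69.8.
Set dR/dt = 0 with R > 0: 0.835 - 0.0395C = 0, so C* = 0.835/0.0395 = 21.1.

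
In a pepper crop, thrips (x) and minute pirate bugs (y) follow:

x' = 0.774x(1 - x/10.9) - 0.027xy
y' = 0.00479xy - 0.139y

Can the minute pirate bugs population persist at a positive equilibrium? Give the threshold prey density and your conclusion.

The predator equation gives dy/dt > 0 only when x > 0.139/0.00479 = 29.
Without the predator, x → K = 10.9. Since 10.9 < 29, the predator cannot invade.

Threshold x = 29; K < 29, so no, the predator goes extinct.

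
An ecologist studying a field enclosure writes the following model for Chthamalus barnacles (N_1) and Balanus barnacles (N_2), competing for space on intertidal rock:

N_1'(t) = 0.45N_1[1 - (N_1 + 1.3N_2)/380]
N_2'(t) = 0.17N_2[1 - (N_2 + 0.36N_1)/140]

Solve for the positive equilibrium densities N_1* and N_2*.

N_1* ≈ 372, N_2* ≈ 6.02

Setting both brackets to zero gives the nullclines N_1 + 1.3N_2 = 380 and 0.36N_1 + N_2 = 140.
Substituting N_2 = 140 - 0.36N_1 into the first: N_1(1 - 1.3·0.36) = 380 - 1.3·140.
So N_1* = 198/0.532 = 372, and then N_2* = 140 - 0.36·372 = 6.02.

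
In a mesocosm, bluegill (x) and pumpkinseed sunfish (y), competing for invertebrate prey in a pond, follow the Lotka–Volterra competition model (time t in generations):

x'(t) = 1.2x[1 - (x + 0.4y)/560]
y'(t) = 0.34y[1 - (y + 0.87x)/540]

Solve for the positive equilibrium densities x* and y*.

Setting both brackets to zero gives the nullclines x + 0.4y = 560 and 0.87x + y = 540.
Substituting y = 540 - 0.87x into the first: x(1 - 0.4·0.87) = 560 - 0.4·540.
So x* = 344/0.652 = 528, and then y* = 540 - 0.87·528 = 81.

x* ≈ 528, y* ≈ 81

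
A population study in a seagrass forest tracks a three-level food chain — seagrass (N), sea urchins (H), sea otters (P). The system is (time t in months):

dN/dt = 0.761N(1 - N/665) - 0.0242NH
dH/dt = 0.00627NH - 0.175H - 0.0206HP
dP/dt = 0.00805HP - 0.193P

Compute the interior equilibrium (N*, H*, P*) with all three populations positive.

N* ≈ 158, H* ≈ 24, P* ≈ 39.6

From dP/dt = 0: 0.00805H* = 0.193, so H* = 24.
From dN/dt = 0: 0.761(1 - N*/665) = 0.0242·24, giving N* = 665·(1 - 0.762) = 158.
From dH/dt = 0: 0.00627·158 - 0.175 = 0.0206P*, so P* = 0.816/0.0206 = 39.6.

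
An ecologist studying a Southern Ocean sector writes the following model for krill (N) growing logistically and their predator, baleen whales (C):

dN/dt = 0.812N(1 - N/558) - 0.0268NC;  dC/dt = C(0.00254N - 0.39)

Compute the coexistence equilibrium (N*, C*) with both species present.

From dC/dt = 0 with C > 0: 0.00254N* = 0.39, so N* = 154.
Substitute into dN/dt = 0: 0.812(1 - 154/558) = 0.0268C*.
The bracket is 0.725, giving C* = 0.589/0.0268 = 22.

N* ≈ 154, C* ≈ 22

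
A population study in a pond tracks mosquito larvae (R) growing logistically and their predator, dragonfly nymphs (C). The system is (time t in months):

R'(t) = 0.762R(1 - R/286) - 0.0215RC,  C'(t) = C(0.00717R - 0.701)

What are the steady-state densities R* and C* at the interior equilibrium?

From dC/dt = 0 with C > 0: 0.00717R* = 0.701, so R* = 97.8.
Substitute into dR/dt = 0: 0.762(1 - 97.8/286) = 0.0215C*.
The bracket is 0.658, giving C* = 0.502/0.0215 = 23.3.

R* ≈ 97.8, C* ≈ 23.3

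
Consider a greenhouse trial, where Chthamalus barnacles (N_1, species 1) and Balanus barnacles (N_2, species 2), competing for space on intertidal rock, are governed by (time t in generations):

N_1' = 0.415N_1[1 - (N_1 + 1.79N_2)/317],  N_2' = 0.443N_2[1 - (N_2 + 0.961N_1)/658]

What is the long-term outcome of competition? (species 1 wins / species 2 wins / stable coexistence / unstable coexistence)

Compare the nullcline intercepts: K1/α12 = 317/1.79 = 177 < K2 = 658; K2/α21 = 658/0.961 = 685 > K1 = 317.
Since the inequalities point opposite ways, species 2 can invade but species 1 cannot.

species 2 excludes species 1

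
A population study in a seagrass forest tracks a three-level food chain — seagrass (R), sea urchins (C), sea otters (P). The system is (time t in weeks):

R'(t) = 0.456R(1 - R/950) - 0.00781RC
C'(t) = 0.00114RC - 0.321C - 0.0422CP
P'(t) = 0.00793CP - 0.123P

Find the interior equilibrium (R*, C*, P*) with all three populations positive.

From dP/dt = 0: 0.00793C* = 0.123, so C* = 15.5.
From dR/dt = 0: 0.456(1 - R*/950) = 0.00781·15.5, giving R* = 950·(1 - 0.266) = 698.
From dC/dt = 0: 0.00114·698 - 0.321 = 0.0422P*, so P* = 0.474/0.0422 = 11.2.

R* ≈ 698, C* ≈ 15.5, P* ≈ 11.2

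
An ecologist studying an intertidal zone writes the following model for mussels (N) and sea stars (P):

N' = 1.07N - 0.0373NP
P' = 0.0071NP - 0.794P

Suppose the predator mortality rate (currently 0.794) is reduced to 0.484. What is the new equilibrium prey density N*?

N* ≈ 68.2

At the interior fixed point, setting dP/dt = 0 with P > 0 fixes N* = (predator death rate)/(NP coefficient) — independent of the other coefficients.
With the change, N* = 0.484/0.0071 = 68.2; it falls from 112.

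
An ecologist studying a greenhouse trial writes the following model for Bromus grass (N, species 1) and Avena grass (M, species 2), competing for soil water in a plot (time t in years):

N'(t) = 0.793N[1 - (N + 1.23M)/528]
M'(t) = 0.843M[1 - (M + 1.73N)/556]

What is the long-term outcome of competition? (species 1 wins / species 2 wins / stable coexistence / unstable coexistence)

unstable coexistence (outcome depends on initial conditions)

Compare the nullcline intercepts: K1/α12 = 528/1.23 = 429 < K2 = 556; K2/α21 = 556/1.73 = 321 < K1 = 528.
Since both are reversed, neither can invade when rare; the interior point is a saddle.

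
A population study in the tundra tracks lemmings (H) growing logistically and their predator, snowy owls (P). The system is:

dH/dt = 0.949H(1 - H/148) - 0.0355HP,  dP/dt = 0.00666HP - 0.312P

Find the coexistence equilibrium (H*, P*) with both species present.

From dP/dt = 0 with P > 0: 0.00666H* = 0.312, so H* = 46.8.
Substitute into dH/dt = 0: 0.949(1 - 46.8/148) = 0.0355P*.
The bracket is 0.683, giving P* = 0.649/0.0355 = 18.3.

H* ≈ 46.8, P* ≈ 18.3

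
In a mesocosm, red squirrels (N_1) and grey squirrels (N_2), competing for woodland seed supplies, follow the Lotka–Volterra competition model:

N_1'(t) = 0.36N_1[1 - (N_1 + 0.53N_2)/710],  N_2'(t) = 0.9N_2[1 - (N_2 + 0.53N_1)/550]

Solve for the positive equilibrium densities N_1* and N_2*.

N_1* ≈ 582, N_2* ≈ 242

Setting both brackets to zero gives the nullclines N_1 + 0.53N_2 = 710 and 0.53N_1 + N_2 = 550.
Substituting N_2 = 550 - 0.53N_1 into the first: N_1(1 - 0.53·0.53) = 710 - 0.53·550.
So N_1* = 418/0.719 = 582, and then N_2* = 550 - 0.53·582 = 242.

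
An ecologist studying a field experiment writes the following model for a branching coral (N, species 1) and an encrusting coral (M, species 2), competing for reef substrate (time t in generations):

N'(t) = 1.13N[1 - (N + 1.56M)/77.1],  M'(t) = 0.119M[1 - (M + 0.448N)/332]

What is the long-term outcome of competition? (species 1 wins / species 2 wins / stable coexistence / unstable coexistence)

Compare the nullcline intercepts: K1/α12 = 77.1/1.56 = 49.4 < K2 = 332; K2/α21 = 332/0.448 = 741 > K1 = 77.1.
Since the inequalities point opposite ways, species 2 can invade but species 1 cannot.

species 2 excludes species 1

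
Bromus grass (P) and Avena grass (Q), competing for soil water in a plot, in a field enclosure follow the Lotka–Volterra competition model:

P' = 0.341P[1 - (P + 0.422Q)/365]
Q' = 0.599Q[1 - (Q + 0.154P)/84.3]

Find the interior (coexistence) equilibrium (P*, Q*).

Setting both brackets to zero gives the nullclines P + 0.422Q = 365 and 0.154P + Q = 84.3.
Substituting Q = 84.3 - 0.154P into the first: P(1 - 0.422·0.154) = 365 - 0.422·84.3.
So P* = 329/0.935 = 352, and then Q* = 84.3 - 0.154·352 = 30.

P* ≈ 352, Q* ≈ 30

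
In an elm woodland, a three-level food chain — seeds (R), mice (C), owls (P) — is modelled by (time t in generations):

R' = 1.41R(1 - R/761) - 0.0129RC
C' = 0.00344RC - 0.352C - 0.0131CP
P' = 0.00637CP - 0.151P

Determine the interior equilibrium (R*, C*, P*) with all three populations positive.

R* ≈ 596, C* ≈ 23.7, P* ≈ 130

From dP/dt = 0: 0.00637C* = 0.151, so C* = 23.7.
From dR/dt = 0: 1.41(1 - R*/761) = 0.0129·23.7, giving R* = 761·(1 - 0.217) = 596.
From dC/dt = 0: 0.00344·596 - 0.352 = 0.0131P*, so P* = 1.7/0.0131 = 130.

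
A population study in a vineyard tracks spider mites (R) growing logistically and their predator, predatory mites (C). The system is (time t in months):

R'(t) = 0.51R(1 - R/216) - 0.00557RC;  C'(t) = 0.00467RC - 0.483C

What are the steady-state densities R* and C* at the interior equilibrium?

R* ≈ 103, C* ≈ 47.7

From dC/dt = 0 with C > 0: 0.00467R* = 0.483, so R* = 103.
Substitute into dR/dt = 0: 0.51(1 - 103/216) = 0.00557C*.
The bracket is 0.521, giving C* = 0.266/0.00557 = 47.7.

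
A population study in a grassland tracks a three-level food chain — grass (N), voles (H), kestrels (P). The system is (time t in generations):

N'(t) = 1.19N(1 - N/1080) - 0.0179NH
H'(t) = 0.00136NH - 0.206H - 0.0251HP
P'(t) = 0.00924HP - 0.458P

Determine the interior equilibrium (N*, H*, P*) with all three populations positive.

N* ≈ 275, H* ≈ 49.6, P* ≈ 6.68

From dP/dt = 0: 0.00924H* = 0.458, so H* = 49.6.
From dN/dt = 0: 1.19(1 - N*/1080) = 0.0179·49.6, giving N* = 1080·(1 - 0.746) = 275.
From dH/dt = 0: 0.00136·275 - 0.206 = 0.0251P*, so P* = 0.168/0.0251 = 6.68.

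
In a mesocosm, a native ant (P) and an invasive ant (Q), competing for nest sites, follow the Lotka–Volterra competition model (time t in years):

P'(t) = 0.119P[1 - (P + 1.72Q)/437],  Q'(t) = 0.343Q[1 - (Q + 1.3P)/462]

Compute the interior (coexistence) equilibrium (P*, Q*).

P* ≈ 289, Q* ≈ 85.8

Setting both brackets to zero gives the nullclines P + 1.72Q = 437 and 1.3P + Q = 462.
Substituting Q = 462 - 1.3P into the first: P(1 - 1.72·1.3) = 437 - 1.72·462.
So P* = -358/-1.24 = 289, and then Q* = 462 - 1.3·289 = 85.8.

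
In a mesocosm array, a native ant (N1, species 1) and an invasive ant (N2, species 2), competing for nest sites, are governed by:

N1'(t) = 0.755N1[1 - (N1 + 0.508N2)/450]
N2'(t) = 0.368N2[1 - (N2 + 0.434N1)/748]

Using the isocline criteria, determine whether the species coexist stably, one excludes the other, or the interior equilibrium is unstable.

Compare the nullcline intercepts: K1/α12 = 450/0.508 = 886 > K2 = 748; K2/α21 = 748/0.434 = 1720 > K1 = 450.
Since both inequalities hold, each species can invade when rare, so the interior equilibrium is stable.

stable coexistence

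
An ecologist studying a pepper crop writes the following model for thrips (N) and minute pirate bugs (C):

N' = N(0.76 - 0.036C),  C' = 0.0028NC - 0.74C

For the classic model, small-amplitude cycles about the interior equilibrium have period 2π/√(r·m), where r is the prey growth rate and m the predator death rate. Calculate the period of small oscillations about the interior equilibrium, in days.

T ≈ 8.38 days

Here r = 0.76 and m = 0.74, so r·m = 0.562.
ω = √0.562 = 0.75 per day, hence T = 2π/ω ≈ 8.38 days.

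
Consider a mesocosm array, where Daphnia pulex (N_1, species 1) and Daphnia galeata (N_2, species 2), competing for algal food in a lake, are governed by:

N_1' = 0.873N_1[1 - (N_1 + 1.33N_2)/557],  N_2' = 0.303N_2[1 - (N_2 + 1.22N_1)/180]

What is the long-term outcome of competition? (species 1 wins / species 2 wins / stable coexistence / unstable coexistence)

species 1 excludes species 2

Compare the nullcline intercepts: K1/α12 = 557/1.33 = 419 > K2 = 180; K2/α21 = 180/1.22 = 148 < K1 = 557.
Since the inequalities point opposite ways, species 1 can invade but species 2 cannot.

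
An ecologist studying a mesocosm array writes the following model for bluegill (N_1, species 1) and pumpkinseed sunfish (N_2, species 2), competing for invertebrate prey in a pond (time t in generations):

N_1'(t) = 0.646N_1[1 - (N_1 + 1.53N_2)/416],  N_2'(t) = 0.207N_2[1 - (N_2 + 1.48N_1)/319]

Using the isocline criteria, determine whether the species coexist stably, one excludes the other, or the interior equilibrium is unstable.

unstable coexistence (outcome depends on initial conditions)

Compare the nullcline intercepts: K1/α12 = 416/1.53 = 272 < K2 = 319; K2/α21 = 319/1.48 = 216 < K1 = 416.
Since both are reversed, neither can invade when rare; the interior point is a saddle.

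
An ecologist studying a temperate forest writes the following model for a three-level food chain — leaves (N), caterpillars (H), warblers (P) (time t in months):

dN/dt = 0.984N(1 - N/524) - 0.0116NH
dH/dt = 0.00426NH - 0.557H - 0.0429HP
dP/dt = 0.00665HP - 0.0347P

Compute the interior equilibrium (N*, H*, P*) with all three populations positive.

From dP/dt = 0: 0.00665H* = 0.0347, so H* = 5.22.
From dN/dt = 0: 0.984(1 - N*/524) = 0.0116·5.22, giving N* = 524·(1 - 0.0615) = 492.
From dH/dt = 0: 0.00426·492 - 0.557 = 0.0429P*, so P* = 1.54/0.0429 = 35.8.

N* ≈ 492, H* ≈ 5.22, P* ≈ 35.8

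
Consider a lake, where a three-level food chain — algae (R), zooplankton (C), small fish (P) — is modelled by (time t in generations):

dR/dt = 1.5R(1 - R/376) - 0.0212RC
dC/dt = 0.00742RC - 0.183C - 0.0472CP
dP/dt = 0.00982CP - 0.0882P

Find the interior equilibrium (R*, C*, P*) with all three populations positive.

From dP/dt = 0: 0.00982C* = 0.0882, so C* = 8.98.
From dR/dt = 0: 1.5(1 - R*/376) = 0.0212·8.98, giving R* = 376·(1 - 0.127) = 328.
From dC/dt = 0: 0.00742·328 - 0.183 = 0.0472P*, so P* = 2.25/0.0472 = 47.7.

R* ≈ 328, C* ≈ 8.98, P* ≈ 47.7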